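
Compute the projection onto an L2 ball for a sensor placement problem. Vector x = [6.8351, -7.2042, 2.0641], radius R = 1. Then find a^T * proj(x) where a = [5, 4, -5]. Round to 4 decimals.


Step 1: Compute ||x|| (intermediates to 6 decimals).
||x|| = sqrt(6.8351^2 + (-7.2042)^2 + 2.0641^2) = 10.142958
Step 2: Project.
Since ||x|| > R, scale = R/||x|| = 1/10.142958 = 0.098591, proj(x) = scale * x
proj(x) = [0.673879, -0.710269, 0.203502]
Step 3: Dot product.
a^T * proj(x) = 5*0.673879 + 4*(-0.710269) - 5*0.203502 = -0.4892


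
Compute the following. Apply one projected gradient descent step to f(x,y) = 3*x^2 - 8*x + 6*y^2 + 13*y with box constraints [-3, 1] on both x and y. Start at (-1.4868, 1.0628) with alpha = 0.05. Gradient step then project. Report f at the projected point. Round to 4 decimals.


Step 1: Compute gradient at (-1.4868, 1.0628).
grad_x = 2*3*-1.4868 - 8 = -16.9208
grad_y = 2*6*1.0628 + 13 = 25.7536
Step 2: Gradient step.
x_raw = -1.4868 - 0.05*-16.9208 = -0.6408
y_raw = 1.0628 - 0.05*25.7536 = -0.2249
Step 3: Project onto [-3, 1].
x_proj = clip(-0.6408) = -0.6408
y_proj = clip(-0.2249) = -0.2249
Step 4: Evaluate f.
f(-0.6408, -0.2249) = 3.7378


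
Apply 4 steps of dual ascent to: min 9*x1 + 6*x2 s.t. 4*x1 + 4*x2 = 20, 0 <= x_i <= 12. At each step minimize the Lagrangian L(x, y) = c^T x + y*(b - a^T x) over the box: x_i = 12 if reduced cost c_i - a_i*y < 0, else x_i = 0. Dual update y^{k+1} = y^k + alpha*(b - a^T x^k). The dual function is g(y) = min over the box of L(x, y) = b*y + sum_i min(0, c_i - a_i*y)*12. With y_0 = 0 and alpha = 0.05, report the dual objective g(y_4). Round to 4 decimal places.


Dual ascent for LP: min 9*x1 + 6*x2, 4*x1 + 4*x2 = 20, 0 <= x_i <= 12
Step 1: y^k = 0.0, reduced costs: (9.0, 6.0)
  x^k = (0.0, 0.0), subgradient = b - a^T x = 20.0
  y^{k+1} = 0.0 + 0.05*20.0 = 1.0
Step 2: y^k = 1.0, reduced costs: (5.0, 2.0)
  x^k = (0.0, 0.0), subgradient = b - a^T x = 20.0
  y^{k+1} = 1.0 + 0.05*20.0 = 2.0
Step 3: y^k = 2.0, reduced costs: (1.0, -2.0)
  x^k = (0.0, 12.0), subgradient = b - a^T x = -28.0
  y^{k+1} = 2.0 + 0.05*-28.0 = 0.6
Step 4: y^k = 0.6, reduced costs: (6.6, 3.6)
  x^k = (0.0, 0.0), subgradient = b - a^T x = 20.0
  y^{k+1} = 0.6 + 0.05*20.0 = 1.6
Dual objective at y_4 = 1.6: reduced costs (2.6, -0.4), box minimizer x = (0.0, 12.0)
g(y_4) = b*y + (c1 - a1*y)*x1 + (c2 - a2*y)*x2 = 20*1.6 + 2.6*0.0 + (-0.4)*12.0 = 32.0 + 0.0 - 4.8 = 27.2


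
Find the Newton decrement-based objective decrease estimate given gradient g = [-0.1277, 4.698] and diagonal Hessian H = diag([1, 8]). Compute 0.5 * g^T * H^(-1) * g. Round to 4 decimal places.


Step 1: H is diagonal, so H^(-1) * g = [-0.1277, 0.5873].
Step 2: g^T H^(-1) g = sum_i g_i^2 / H_ii
  = (-0.1277)^2/1 + (4.698)^2/8
  = 0.0163 + 2.7589 = 2.7752
Step 3: Objective decrease = 0.5 * g^T H^(-1) g = 1.3876


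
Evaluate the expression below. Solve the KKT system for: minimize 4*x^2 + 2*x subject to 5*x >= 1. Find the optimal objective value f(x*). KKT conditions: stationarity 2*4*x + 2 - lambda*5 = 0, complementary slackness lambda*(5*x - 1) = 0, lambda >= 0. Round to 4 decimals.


Step 1: Try lambda = 0 (constraint inactive).
x_unc = -2/(2*4) = -0.25
Check: 5*-0.25 = -1.25 < 1 -- violated!
Step 2: Constraint must be active: 5*x = 1
x* = 1/5 = 0.2
lambda = (2*4*0.2 + 2)/5 = 0.72
Step 3: Compute optimal value.
f(x*) = 4*0.2^2 + 2*0.2 = 0.56


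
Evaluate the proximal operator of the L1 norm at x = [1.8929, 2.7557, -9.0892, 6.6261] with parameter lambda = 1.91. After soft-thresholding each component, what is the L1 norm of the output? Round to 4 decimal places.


Soft-thresholding with lambda = 1.91:
prox(1.8929) = sign(1.8929)*max(|1.8929| - 1.91, 0) = 0.0
prox(2.7557) = sign(2.7557)*max(|2.7557| - 1.91, 0) = 0.8457
prox(-9.0892) = sign(-9.0892)*max(|-9.0892| - 1.91, 0) = -7.1792
prox(6.6261) = sign(6.6261)*max(|6.6261| - 1.91, 0) = 4.7161
prox(x) = [0.0, 0.8457, -7.1792, 4.7161]
||prox(x)||_1 = 0.0 + 0.8457 + 7.1792 + 4.7161 = 12.741


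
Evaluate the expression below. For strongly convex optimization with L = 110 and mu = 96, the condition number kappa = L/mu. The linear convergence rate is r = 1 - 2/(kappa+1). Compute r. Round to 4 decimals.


Step 1: Compute the condition number.
kappa = L/mu = 110/96 = 1.1458
Step 2: Compute the convergence rate.
r = 1 - 2/(kappa + 1) = 1 - 2*mu/(L + mu) = (L - mu)/(L + mu) = 14/206 = 0.068


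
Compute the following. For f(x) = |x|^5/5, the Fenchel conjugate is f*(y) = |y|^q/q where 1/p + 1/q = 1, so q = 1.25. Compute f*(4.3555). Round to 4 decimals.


The conjugate exponent q satisfies 1/p + 1/q = 1.
p = 5, so q = 5/(5 - 1) = 1.25
|y|^q = 4.3555^1.25 = 6.2921
f*(4.3555) = 6.2921 / 1.25 = 5.0337


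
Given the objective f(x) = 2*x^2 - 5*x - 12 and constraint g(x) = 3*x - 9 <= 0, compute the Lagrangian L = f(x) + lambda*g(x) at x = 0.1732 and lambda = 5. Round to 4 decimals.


Step 1: Evaluate f(x).
f(0.1732) = 2*0.1732^2 - 5*0.1732 - 12 = -12.806
Step 2: Evaluate g(x).
g(0.1732) = 3*0.1732 - 9 = -8.4804
Step 3: Compute Lagrangian.
L = -12.806 + 5*-8.4804 = -55.208


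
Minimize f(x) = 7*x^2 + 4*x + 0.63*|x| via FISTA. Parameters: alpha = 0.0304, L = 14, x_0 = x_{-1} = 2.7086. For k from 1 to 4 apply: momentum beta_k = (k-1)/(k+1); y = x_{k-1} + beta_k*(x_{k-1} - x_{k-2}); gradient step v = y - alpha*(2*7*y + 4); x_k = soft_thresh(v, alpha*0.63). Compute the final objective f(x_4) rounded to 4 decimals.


FISTA on f(x) = 7*x^2 + 4*x + 0.63*|x|
L = 14, alpha = 0.0304
Iteration 1: beta = 0.0, y = 2.7086 + 0.0*(2.7086 - 2.7086) = 2.7086
  grad(y) = 41.9204, v = y - alpha*grad = 1.4342
  prox(v) = soft_thresh(1.4342, 0.0192) = 1.4151
Iteration 2: beta = 0.3333, y = 1.4151 + 0.3333*(1.4151 - 2.7086) = 0.9839
  grad(y) = 17.7745, v = y - alpha*grad = 0.4435
  prox(v) = soft_thresh(0.4435, 0.0192) = 0.4244
Iteration 3: beta = 0.5, y = 0.4244 + 0.5*(0.4244 - 1.4151) = -0.0709
  grad(y) = 3.0068, v = y - alpha*grad = -0.1623
  prox(v) = soft_thresh(-0.1623, 0.0192) = -0.1432
Iteration 4: beta = 0.6, y = -0.1432 + 0.6*(-0.1432 - 0.4244) = -0.4838
  grad(y) = -2.7725, v = y - alpha*grad = -0.3995
  prox(v) = soft_thresh(-0.3995, 0.0192) = -0.3803
f(x_4) = 7*(-0.3803)^2 + 4*(-0.3803) + 0.63*|-0.3803| = -0.2692


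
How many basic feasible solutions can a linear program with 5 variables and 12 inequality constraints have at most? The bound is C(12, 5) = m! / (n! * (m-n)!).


Each vertex corresponds to some choice of n active constraints out of m, so the number of vertices is at most C(m, n) = m! / (n!(m-n)!).
m = 12, n = 5
Numerator: 12 * 11 * 10 * 9 * 8
Denominator: 5! = 120
C(12, 5) = 792


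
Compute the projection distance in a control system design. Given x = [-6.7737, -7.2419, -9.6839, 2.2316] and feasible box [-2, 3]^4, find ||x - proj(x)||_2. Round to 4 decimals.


Project each component onto [-2, 3].
clip(-6.7737) = -2.0, clip(-7.2419) = -2.0, clip(-9.6839) = -2.0, clip(2.2316) = 2.2316
Projection = [-2.0, -2.0, -2.0, 2.2316]
Squared diffs: [22.7882, 27.4775, 59.0423, 0.0]
Distance = sqrt(109.308) = 10.455


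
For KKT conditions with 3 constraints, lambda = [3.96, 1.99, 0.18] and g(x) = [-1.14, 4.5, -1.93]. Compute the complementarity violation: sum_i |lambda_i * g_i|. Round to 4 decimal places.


KKT complementary slackness check:
lambda_1 * g_1 = 3.96 * -1.14 = -4.5144
lambda_2 * g_2 = 1.99 * 4.5 = 8.955
lambda_3 * g_3 = 0.18 * -1.93 = -0.3474
Total violation = 4.5144 + 8.955 + 0.3474 = 13.8168


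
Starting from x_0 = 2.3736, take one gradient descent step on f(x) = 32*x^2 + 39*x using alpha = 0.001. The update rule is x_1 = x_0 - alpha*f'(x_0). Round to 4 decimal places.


We compute the gradient at x_0 and apply the update.
f'(x) = 64*x + 39
f'(2.3736) = 64*2.3736 + 39 = 190.9104
x_1 = 2.3736 - 0.001*190.9104 = 2.1827


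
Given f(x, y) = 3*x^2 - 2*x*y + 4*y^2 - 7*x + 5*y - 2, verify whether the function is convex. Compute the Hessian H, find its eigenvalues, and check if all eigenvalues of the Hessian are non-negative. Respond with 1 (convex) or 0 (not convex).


The Hessian of f(x,y) = 3*x^2 - 2*x*y + 4*y^2 - 7*x + 5*y - 2 is:
H = [[6, -2], [-2, 8]]
Trace = 6 + 8 = 14
Determinant = 6*8 - (-2)^2 = 44
Discriminant = (14)^2 - 4*44 = 20.0
Eigenvalues: lambda_1 = 4.7639, lambda_2 = 9.2361
The function is convex.

1


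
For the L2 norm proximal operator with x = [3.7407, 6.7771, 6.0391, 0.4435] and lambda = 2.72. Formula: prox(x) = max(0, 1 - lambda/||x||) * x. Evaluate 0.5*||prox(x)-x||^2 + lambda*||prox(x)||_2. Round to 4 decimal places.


Step 1: Compute ||x||.
||x|| = 9.828
Step 2: Compute scaling factor.
scale = max(0, 1 - 2.72/9.828) = 0.7232
Step 3: prox(x) = [2.7054, 4.9015, 4.3677, 0.3208]
||prox(x)|| = 7.108
Step 4: Proximal objective.
0.5*||prox-x||^2 = 3.6992
lambda*||prox|| = 19.3338
Total = 23.0329


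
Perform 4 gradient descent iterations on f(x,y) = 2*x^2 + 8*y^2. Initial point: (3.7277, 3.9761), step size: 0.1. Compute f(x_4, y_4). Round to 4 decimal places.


Gradient descent on f(x,y) = 2*x^2 + 8*y^2.
Starting point: (3.7277, 3.9761), alpha = 0.1
Step 1: grad_x = 2*2*3.7277 = 14.9108, grad_y = 2*8*3.9761 = 63.6176
  x_1 = 3.7277 - 0.1*14.9108 = 2.2366
  y_1 = 3.9761 - 0.1*63.6176 = -2.3857
Step 2: grad_x = 2*2*2.2366 = 8.9465, grad_y = 2*8*-2.3857 = -38.1706
  x_2 = 2.2366 - 0.1*8.9465 = 1.342
  y_2 = -2.3857 - 0.1*-38.1706 = 1.4314
Step 3: grad_x = 2*2*1.342 = 5.3679, grad_y = 2*8*1.4314 = 22.9023
  x_3 = 1.342 - 0.1*5.3679 = 0.8052
  y_3 = 1.4314 - 0.1*22.9023 = -0.8588
Step 4: grad_x = 2*2*0.8052 = 3.2207, grad_y = 2*8*-0.8588 = -13.7414
  x_4 = 0.8052 - 0.1*3.2207 = 0.4831
  y_4 = -0.8588 - 0.1*-13.7414 = 0.5153
f(0.4831, 0.5153) = 2*0.4831^2 + 8*0.5153^2 = 2.5911


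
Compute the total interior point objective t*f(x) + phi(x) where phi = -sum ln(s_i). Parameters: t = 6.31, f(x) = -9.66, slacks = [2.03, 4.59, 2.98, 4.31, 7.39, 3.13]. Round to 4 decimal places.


Step 1: Compute log-barrier.
ln values: [0.708, 1.5239, 1.0919, 1.4609, 2.0001, 1.141]
phi = -(0.708 + 1.5239 + 1.0919 + 1.4609 + 2.0001 + 1.141) = -7.9259
Step 2: Compute augmented objective.
t*f(x) = 6.31*-9.66 = -60.9546
Total = -60.9546 - 7.9259 = -68.8805


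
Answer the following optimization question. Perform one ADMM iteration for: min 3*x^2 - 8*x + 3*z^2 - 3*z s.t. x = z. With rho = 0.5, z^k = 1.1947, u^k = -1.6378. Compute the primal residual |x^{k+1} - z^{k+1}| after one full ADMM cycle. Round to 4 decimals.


ADMM iteration with rho = 0.5, z^k = 1.1947, u^k = -1.6378
Step 1: x-update.
Minimize 3*x^2 - 8*x + (0.5/2)*(x - 1.1947 - 1.6378)^2
FOC: (2*3 + 0.5)*x = 8 + 0.5*(1.1947 + 1.6378)
x^{k+1} = 1.4487
Step 2: z-update.
Minimize 3*z^2 - 3*z + (0.5/2)*(1.4487 - z - 1.6378)^2
FOC: (2*3 + 0.5)*z = 3 + 0.5*(1.4487 - 1.6378)
z^{k+1} = 0.447
Step 3: u-update.
u^{k+1} = -1.6378 + 1.4487 - 0.447 = -0.6361
Step 4: Primal residual = |1.4487 - 0.447| = 1.0017


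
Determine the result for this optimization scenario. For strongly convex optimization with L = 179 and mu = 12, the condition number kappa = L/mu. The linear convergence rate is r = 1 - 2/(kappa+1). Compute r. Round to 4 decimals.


Step 1: Compute the condition number.
kappa = L/mu = 179/12 = 14.9167
Step 2: Compute the convergence rate.
r = 1 - 2/(kappa + 1) = 1 - 2*mu/(L + mu) = (L - mu)/(L + mu) = 167/191 = 0.8743


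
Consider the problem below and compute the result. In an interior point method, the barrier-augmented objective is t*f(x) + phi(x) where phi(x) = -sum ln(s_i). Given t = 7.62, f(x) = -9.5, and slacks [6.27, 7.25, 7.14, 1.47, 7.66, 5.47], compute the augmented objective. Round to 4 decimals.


Step 1: Compute log-barrier.
ln values: [1.8358, 1.981, 1.9657, 0.3853, 2.036, 1.6993]
phi = -(1.8358 + 1.981 + 1.9657 + 0.3853 + 2.036 + 1.6993) = -9.903
Step 2: Compute augmented objective.
t*f(x) = 7.62*-9.5 = -72.39
Total = -72.39 - 9.903 = -82.293


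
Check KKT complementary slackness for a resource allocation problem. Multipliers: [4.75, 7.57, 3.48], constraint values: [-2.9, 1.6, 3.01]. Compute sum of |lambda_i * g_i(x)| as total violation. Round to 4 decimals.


KKT complementary slackness check:
lambda_1 * g_1 = 4.75 * -2.9 = -13.775
lambda_2 * g_2 = 7.57 * 1.6 = 12.112
lambda_3 * g_3 = 3.48 * 3.01 = 10.4748
Total violation = 13.775 + 12.112 + 10.4748 = 36.3618


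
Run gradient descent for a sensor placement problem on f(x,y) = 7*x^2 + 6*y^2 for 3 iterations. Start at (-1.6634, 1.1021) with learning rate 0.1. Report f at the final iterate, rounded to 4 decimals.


Gradient descent on f(x,y) = 7*x^2 + 6*y^2.
Starting point: (-1.6634, 1.1021), alpha = 0.1
Step 1: grad_x = 2*7*-1.6634 = -23.2876, grad_y = 2*6*1.1021 = 13.2252
  x_1 = -1.6634 - 0.1*-23.2876 = 0.6654
  y_1 = 1.1021 - 0.1*13.2252 = -0.2204
Step 2: grad_x = 2*7*0.6654 = 9.315, grad_y = 2*6*-0.2204 = -2.645
  x_2 = 0.6654 - 0.1*9.315 = -0.2661
  y_2 = -0.2204 - 0.1*-2.645 = 0.0441
Step 3: grad_x = 2*7*-0.2661 = -3.726, grad_y = 2*6*0.0441 = 0.529
  x_3 = -0.2661 - 0.1*-3.726 = 0.1065
  y_3 = 0.0441 - 0.1*0.529 = -0.0088
f(0.1065, -0.0088) = 7*0.1065^2 + 6*(-0.0088)^2 = 0.0798


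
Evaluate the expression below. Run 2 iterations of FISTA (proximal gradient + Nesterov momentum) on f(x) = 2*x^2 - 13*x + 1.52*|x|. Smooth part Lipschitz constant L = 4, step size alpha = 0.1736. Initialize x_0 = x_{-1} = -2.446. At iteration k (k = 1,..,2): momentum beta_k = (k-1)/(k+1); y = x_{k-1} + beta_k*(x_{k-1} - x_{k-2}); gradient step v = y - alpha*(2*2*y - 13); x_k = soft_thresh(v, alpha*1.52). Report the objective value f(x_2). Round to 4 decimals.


FISTA on f(x) = 2*x^2 - 13*x + 1.52*|x|
L = 4, alpha = 0.1736
Iteration 1: beta = 0.0, y = -2.446 + 0.0*(-2.446 + 2.446) = -2.446
  grad(y) = -22.784, v = y - alpha*grad = 1.5093
  prox(v) = soft_thresh(1.5093, 0.2639) = 1.2454
Iteration 2: beta = 0.3333, y = 1.2454 + 0.3333*(1.2454 + 2.446) = 2.4759
  grad(y) = -3.0964, v = y - alpha*grad = 3.0134
  prox(v) = soft_thresh(3.0134, 0.2639) = 2.7496
f(x_2) = 2*2.7496^2 - 13*2.7496 + 1.52*|2.7496| = -16.4448


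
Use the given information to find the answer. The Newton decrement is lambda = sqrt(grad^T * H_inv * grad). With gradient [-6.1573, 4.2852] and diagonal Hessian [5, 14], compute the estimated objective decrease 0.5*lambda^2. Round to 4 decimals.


Step 1: H is diagonal, so H^(-1) * g = [-1.2315, 0.3061].
Step 2: g^T H^(-1) g = sum_i g_i^2 / H_ii
  = (-6.1573)^2/5 + (4.2852)^2/14
  = 7.5825 + 1.3116 = 8.8941
Step 3: Objective decrease = 0.5 * g^T H^(-1) g = 4.4471


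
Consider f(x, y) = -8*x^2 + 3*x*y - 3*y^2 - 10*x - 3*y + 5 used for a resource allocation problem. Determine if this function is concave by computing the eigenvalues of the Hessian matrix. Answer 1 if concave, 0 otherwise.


The Hessian of f(x,y) = -8*x^2 + 3*x*y - 3*y^2 - 10*x - 3*y + 5 is:
H = [[-16, 3], [3, -6]]
Trace = -16 - 6 = -22
Determinant = -16*-6 - (3)^2 = 87
Discriminant = (-22)^2 - 4*87 = 136.0
Eigenvalues: lambda_1 = -16.831, lambda_2 = -5.169
The function is concave.

1


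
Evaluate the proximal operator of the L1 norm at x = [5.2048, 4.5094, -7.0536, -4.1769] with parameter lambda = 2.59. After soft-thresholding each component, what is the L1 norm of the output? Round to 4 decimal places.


Soft-thresholding with lambda = 2.59:
prox(5.2048) = sign(5.2048)*max(|5.2048| - 2.59, 0) = 2.6148
prox(4.5094) = sign(4.5094)*max(|4.5094| - 2.59, 0) = 1.9194
prox(-7.0536) = sign(-7.0536)*max(|-7.0536| - 2.59, 0) = -4.4636
prox(-4.1769) = sign(-4.1769)*max(|-4.1769| - 2.59, 0) = -1.5869
prox(x) = [2.6148, 1.9194, -4.4636, -1.5869]
||prox(x)||_1 = 2.6148 + 1.9194 + 4.4636 + 1.5869 = 10.5847


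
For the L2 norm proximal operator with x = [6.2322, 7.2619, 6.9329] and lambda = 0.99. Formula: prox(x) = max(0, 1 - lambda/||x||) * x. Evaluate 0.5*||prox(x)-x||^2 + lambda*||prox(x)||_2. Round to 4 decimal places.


Step 1: Compute ||x||.
||x|| = 11.817
Step 2: Compute scaling factor.
scale = max(0, 1 - 0.99/11.817) = 0.9162
Step 3: prox(x) = [5.7101, 6.6535, 6.3521]
||prox(x)|| = 10.827
Step 4: Proximal objective.
0.5*||prox-x||^2 = 0.4901
lambda*||prox|| = 10.7187
Total = 11.2087


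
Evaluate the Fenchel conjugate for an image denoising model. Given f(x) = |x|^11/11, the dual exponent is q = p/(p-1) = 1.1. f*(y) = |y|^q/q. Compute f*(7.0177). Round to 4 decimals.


The conjugate exponent q satisfies 1/p + 1/q = 1.
p = 11, so q = 11/(11 - 1) = 1.1
|y|^q = 7.0177^1.1 = 8.5274
f*(7.0177) = 8.5274 / 1.1 = 7.7521


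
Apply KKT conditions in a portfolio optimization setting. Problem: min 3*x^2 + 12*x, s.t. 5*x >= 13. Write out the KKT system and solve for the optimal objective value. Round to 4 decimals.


Step 1: Try lambda = 0 (constraint inactive).
x_unc = -12/(2*3) = -2.0
Check: 5*-2.0 = -10.0 < 13 -- violated!
Step 2: Constraint must be active: 5*x = 13
x* = 13/5 = 2.6
lambda = (2*3*2.6 + 12)/5 = 5.52
Step 3: Compute optimal value.
f(x*) = 3*2.6^2 + 12*2.6 = 51.48


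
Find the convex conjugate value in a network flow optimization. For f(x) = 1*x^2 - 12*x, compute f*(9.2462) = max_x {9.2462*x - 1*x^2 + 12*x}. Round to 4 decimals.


f*(y) = sup_x {y*x - a*x^2 - b*x} = sup_x {(y-b)*x - a*x^2}
FOC: (y - b) - 2a*x = 0 => x* = (y - b)/(2a)
x* = (9.2462 + 12)/(2*1) = 10.6231
f*(9.2462) = (y-b)^2/(4a) = (9.2462 + 12)^2/(4*1)
= 451.401/4 = 112.8503


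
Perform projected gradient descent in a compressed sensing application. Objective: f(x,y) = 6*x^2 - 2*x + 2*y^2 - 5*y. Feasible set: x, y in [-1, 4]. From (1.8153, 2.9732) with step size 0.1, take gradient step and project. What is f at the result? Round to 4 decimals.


Step 1: Compute gradient at (1.8153, 2.9732).
grad_x = 2*6*1.8153 - 2 = 19.7836
grad_y = 2*2*2.9732 - 5 = 6.8928
Step 2: Gradient step.
x_raw = 1.8153 - 0.1*19.7836 = -0.1631
y_raw = 2.9732 - 0.1*6.8928 = 2.2839
Step 3: Project onto [-1, 4].
x_proj = clip(-0.1631) = -0.1631
y_proj = clip(2.2839) = 2.2839
Step 4: Evaluate f.
f(-0.1631, 2.2839) = -0.5014


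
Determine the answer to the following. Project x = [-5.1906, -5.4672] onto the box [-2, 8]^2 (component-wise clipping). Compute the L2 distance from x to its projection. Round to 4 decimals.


Project each component onto [-2, 8].
clip(-5.1906) = -2.0, clip(-5.4672) = -2.0
Projection = [-2.0, -2.0]
Squared diffs: [10.1799, 12.0215]
Distance = sqrt(22.2014) = 4.7118


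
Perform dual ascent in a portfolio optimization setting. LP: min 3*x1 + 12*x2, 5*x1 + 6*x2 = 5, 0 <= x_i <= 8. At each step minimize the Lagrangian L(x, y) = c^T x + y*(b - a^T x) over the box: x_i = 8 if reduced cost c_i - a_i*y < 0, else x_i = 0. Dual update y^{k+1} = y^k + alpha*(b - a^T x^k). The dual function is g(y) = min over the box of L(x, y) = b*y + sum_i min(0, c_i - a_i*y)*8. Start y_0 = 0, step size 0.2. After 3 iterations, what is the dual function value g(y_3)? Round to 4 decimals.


Dual ascent for LP: min 3*x1 + 12*x2, 5*x1 + 6*x2 = 5, 0 <= x_i <= 8
Step 1: y^k = 0.0, reduced costs: (3.0, 12.0)
  x^k = (0.0, 0.0), subgradient = b - a^T x = 5.0
  y^{k+1} = 0.0 + 0.2*5.0 = 1.0
Step 2: y^k = 1.0, reduced costs: (-2.0, 6.0)
  x^k = (8.0, 0.0), subgradient = b - a^T x = -35.0
  y^{k+1} = 1.0 + 0.2*-35.0 = -6.0
Step 3: y^k = -6.0, reduced costs: (33.0, 48.0)
  x^k = (0.0, 0.0), subgradient = b - a^T x = 5.0
  y^{k+1} = -6.0 + 0.2*5.0 = -5.0
Dual objective at y_3 = -5.0: reduced costs (28.0, 42.0), box minimizer x = (0.0, 0.0)
g(y_3) = b*y + (c1 - a1*y)*x1 + (c2 - a2*y)*x2 = 5*(-5.0) + 28.0*0.0 + 42.0*0.0 = -25.0 + 0.0 + 0.0 = -25.0


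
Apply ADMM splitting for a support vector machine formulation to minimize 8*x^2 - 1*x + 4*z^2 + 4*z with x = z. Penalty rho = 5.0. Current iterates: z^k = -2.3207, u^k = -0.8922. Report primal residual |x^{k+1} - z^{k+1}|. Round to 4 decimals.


ADMM iteration with rho = 5.0, z^k = -2.3207, u^k = -0.8922
Step 1: x-update.
Minimize 8*x^2 - 1*x + (5.0/2)*(x + 2.3207 - 0.8922)^2
FOC: (2*8 + 5.0)*x = 1 + 5.0*(-2.3207 + 0.8922)
x^{k+1} = -0.2925
Step 2: z-update.
Minimize 4*z^2 + 4*z + (5.0/2)*(-0.2925 - z - 0.8922)^2
FOC: (2*4 + 5.0)*z = -4 + 5.0*(-0.2925 - 0.8922)
z^{k+1} = -0.7633
Step 3: u-update.
u^{k+1} = -0.8922 - 0.2925 + 0.7633 = -0.4214
Step 4: Primal residual = |-0.2925 + 0.7633| = 0.4708


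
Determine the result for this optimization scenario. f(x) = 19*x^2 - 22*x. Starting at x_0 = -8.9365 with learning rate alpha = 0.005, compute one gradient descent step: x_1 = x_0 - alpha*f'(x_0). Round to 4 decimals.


We compute the gradient at x_0 and apply the update.
f'(x) = 38*x - 22
f'(-8.9365) = 38*-8.9365 - 22 = -361.587
x_1 = -8.9365 - 0.005*-361.587 = -7.1286


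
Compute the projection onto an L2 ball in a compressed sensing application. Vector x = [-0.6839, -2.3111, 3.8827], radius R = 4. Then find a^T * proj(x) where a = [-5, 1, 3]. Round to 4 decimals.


Step 1: Compute ||x|| (intermediates to 6 decimals).
||x|| = sqrt((-0.6839)^2 + (-2.3111)^2 + 3.8827^2) = 4.56993
Step 2: Project.
Since ||x|| > R, scale = R/||x|| = 4/4.56993 = 0.875287, proj(x) = scale * x
proj(x) = [-0.598609, -2.022876, 3.398477]
Step 3: Dot product.
a^T * proj(x) = -5*(-0.598609) + 1*(-2.022876) + 3*3.398477 = 11.1656


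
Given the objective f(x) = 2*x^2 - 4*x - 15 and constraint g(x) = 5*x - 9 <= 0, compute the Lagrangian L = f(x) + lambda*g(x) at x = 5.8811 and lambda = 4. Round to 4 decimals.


Step 1: Evaluate f(x).
f(5.8811) = 2*5.8811^2 - 4*5.8811 - 15 = 30.6503
Step 2: Evaluate g(x).
g(5.8811) = 5*5.8811 - 9 = 20.4055
Step 3: Compute Lagrangian.
L = 30.6503 + 4*20.4055 = 112.2723


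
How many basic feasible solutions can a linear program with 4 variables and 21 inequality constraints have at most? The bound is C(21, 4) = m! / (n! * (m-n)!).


Each vertex corresponds to some choice of n active constraints out of m, so the number of vertices is at most C(m, n) = m! / (n!(m-n)!).
m = 21, n = 4
Numerator: 21 * 20 * 19 * 18
Denominator: 4! = 24
C(21, 4) = 5985


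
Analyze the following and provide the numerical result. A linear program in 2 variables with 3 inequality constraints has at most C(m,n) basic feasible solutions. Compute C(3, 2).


Each vertex corresponds to some choice of n active constraints out of m, so the number of vertices is at most C(m, n) = m! / (n!(m-n)!).
m = 3, n = 2
Numerator: 3 * 2
Denominator: 2! = 2
C(3, 2) = 3


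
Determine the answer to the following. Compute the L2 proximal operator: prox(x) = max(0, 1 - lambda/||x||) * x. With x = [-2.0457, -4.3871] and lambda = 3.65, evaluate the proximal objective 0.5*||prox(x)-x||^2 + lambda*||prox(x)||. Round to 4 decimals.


Step 1: Compute ||x||.
||x|| = 4.8406
Step 2: Compute scaling factor.
scale = max(0, 1 - 3.65/4.8406) = 0.246
Step 3: prox(x) = [-0.5032, -1.0791]
||prox(x)|| = 1.1906
Step 4: Proximal objective.
0.5*||prox-x||^2 = 6.6613
lambda*||prox|| = 4.3457
Total = 11.007


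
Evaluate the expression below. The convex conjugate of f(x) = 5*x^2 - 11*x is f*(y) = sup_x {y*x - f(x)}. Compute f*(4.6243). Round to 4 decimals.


f*(y) = sup_x {y*x - a*x^2 - b*x} = sup_x {(y-b)*x - a*x^2}
FOC: (y - b) - 2a*x = 0 => x* = (y - b)/(2a)
x* = (4.6243 + 11)/(2*5) = 1.5624
f*(4.6243) = (y-b)^2/(4a) = (4.6243 + 11)^2/(4*5)
= 244.1188/20 = 12.2059


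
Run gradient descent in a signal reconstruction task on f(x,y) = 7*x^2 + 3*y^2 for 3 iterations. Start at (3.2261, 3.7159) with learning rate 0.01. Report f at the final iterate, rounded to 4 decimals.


Gradient descent on f(x,y) = 7*x^2 + 3*y^2.
Starting point: (3.2261, 3.7159), alpha = 0.01
Step 1: grad_x = 2*7*3.2261 = 45.1654, grad_y = 2*3*3.7159 = 22.2954
  x_1 = 3.2261 - 0.01*45.1654 = 2.7744
  y_1 = 3.7159 - 0.01*22.2954 = 3.4929
Step 2: grad_x = 2*7*2.7744 = 38.8422, grad_y = 2*3*3.4929 = 20.9577
  x_2 = 2.7744 - 0.01*38.8422 = 2.386
  y_2 = 3.4929 - 0.01*20.9577 = 3.2834
Step 3: grad_x = 2*7*2.386 = 33.4043, grad_y = 2*3*3.2834 = 19.7002
  x_3 = 2.386 - 0.01*33.4043 = 2.052
  y_3 = 3.2834 - 0.01*19.7002 = 3.0864
f(2.052, 3.0864) = 7*2.052^2 + 3*3.0864^2 = 58.0513


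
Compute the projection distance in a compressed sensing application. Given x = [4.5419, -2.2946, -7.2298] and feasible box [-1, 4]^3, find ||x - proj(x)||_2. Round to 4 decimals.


Project each component onto [-1, 4].
clip(4.5419) = 4.0, clip(-2.2946) = -1.0, clip(-7.2298) = -1.0
Projection = [4.0, -1.0, -1.0]
Squared diffs: [0.2937, 1.676, 38.8104]
Distance = sqrt(40.7801) = 6.3859


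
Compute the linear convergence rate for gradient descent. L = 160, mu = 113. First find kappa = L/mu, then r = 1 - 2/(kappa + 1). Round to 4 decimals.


Step 1: Compute the condition number.
kappa = L/mu = 160/113 = 1.4159
Step 2: Compute the convergence rate.
r = 1 - 2/(kappa + 1) = 1 - 2*mu/(L + mu) = (L - mu)/(L + mu) = 47/273 = 0.1722


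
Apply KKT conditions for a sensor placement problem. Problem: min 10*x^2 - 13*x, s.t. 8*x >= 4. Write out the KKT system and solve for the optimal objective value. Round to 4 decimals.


Step 1: Try lambda = 0 (constraint inactive).
Stationarity: 2*10*x - 13 = 0
x* = 13/(2*10) = 0.65
Check constraint: 8*0.65 = 5.2 >= 4 -- satisfied.
Step 2: Compute optimal value.
f(x*) = 10*0.65^2 - 13*0.65 = -4.225


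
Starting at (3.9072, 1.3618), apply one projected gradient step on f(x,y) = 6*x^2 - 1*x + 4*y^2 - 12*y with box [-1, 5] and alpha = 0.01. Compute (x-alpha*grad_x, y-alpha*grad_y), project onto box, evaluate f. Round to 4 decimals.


Step 1: Compute gradient at (3.9072, 1.3618).
grad_x = 2*6*3.9072 - 1 = 45.8864
grad_y = 2*4*1.3618 - 12 = -1.1056
Step 2: Gradient step.
x_raw = 3.9072 - 0.01*45.8864 = 3.4483
y_raw = 1.3618 - 0.01*-1.1056 = 1.3729
Step 3: Project onto [-1, 5].
x_proj = clip(3.4483) = 3.4483
y_proj = clip(1.3729) = 1.3729
Step 4: Evaluate f.
f(3.4483, 1.3729) = 58.9625


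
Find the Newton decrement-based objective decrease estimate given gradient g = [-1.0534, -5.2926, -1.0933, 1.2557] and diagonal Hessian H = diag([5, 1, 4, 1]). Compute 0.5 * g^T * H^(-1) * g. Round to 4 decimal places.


Step 1: H is diagonal, so H^(-1) * g = [-0.2107, -5.2926, -0.2733, 1.2557].
Step 2: g^T H^(-1) g = sum_i g_i^2 / H_ii
  = (-1.0534)^2/5 + (-5.2926)^2/1 + (-1.0933)^2/4 + (1.2557)^2/1
  = 0.2219 + 28.0116 + 0.2988 + 1.5768 = 30.1092
Step 3: Objective decrease = 0.5 * g^T H^(-1) g = 15.0546


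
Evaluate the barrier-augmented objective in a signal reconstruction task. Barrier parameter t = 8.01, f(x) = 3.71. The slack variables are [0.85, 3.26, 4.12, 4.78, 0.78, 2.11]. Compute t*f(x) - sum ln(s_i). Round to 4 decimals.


Step 1: Compute log-barrier.
ln values: [-0.1625, 1.1817, 1.4159, 1.5644, -0.2485, 0.7467]
phi = -(-0.1625 + 1.1817 + 1.4159 + 1.5644 - 0.2485 + 0.7467) = -4.4977
Step 2: Compute augmented objective.
t*f(x) = 8.01*3.71 = 29.7171
Total = 29.7171 - 4.4977 = 25.2194


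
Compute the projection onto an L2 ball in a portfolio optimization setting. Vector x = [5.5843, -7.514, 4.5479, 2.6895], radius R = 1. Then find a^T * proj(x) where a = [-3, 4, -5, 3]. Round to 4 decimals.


Step 1: Compute ||x|| (intermediates to 6 decimals).
||x|| = sqrt(5.5843^2 + (-7.514)^2 + 4.5479^2 + 2.6895^2) = 10.749949
Step 2: Project.
Since ||x|| > R, scale = R/||x|| = 1/10.749949 = 0.093024, proj(x) = scale * x
proj(x) = [0.519474, -0.698982, 0.423064, 0.250188]
Step 3: Dot product.
a^T * proj(x) = -3*0.519474 + 4*(-0.698982) - 5*0.423064 + 3*0.250188 = -5.7191


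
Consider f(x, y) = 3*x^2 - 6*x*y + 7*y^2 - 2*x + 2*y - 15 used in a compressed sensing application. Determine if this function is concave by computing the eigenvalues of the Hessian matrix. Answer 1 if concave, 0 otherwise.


The Hessian of f(x,y) = 3*x^2 - 6*x*y + 7*y^2 - 2*x + 2*y - 15 is:
H = [[6, -6], [-6, 14]]
Trace = 6 + 14 = 20
Determinant = 6*14 - (-6)^2 = 48
Discriminant = (20)^2 - 4*48 = 208.0
Eigenvalues: lambda_1 = 2.7889, lambda_2 = 17.2111
The function is not concave.

0


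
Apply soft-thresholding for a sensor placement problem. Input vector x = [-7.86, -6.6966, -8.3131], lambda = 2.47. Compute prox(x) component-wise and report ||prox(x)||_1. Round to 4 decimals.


Soft-thresholding with lambda = 2.47:
prox(-7.86) = sign(-7.86)*max(|-7.86| - 2.47, 0) = -5.39
prox(-6.6966) = sign(-6.6966)*max(|-6.6966| - 2.47, 0) = -4.2266
prox(-8.3131) = sign(-8.3131)*max(|-8.3131| - 2.47, 0) = -5.8431
prox(x) = [-5.39, -4.2266, -5.8431]
||prox(x)||_1 = 5.39 + 4.2266 + 5.8431 = 15.4597


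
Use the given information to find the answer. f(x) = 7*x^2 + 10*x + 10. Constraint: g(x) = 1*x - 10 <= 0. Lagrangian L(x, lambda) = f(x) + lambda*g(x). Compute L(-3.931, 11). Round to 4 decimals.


Step 1: Evaluate f(x).
f(-3.931) = 7*(-3.931)^2 + 10*(-3.931) + 10 = 78.8593
Step 2: Evaluate g(x).
g(-3.931) = 1*-3.931 - 10 = -13.931
Step 3: Compute Lagrangian.
L = 78.8593 + 11*-13.931 = -74.3817


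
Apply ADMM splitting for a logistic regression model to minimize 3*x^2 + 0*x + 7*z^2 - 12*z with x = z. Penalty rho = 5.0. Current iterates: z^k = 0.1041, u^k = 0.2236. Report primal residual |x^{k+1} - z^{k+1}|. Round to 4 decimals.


ADMM iteration with rho = 5.0, z^k = 0.1041, u^k = 0.2236
Step 1: x-update.
Minimize 3*x^2 + 0*x + (5.0/2)*(x - 0.1041 + 0.2236)^2
FOC: (2*3 + 5.0)*x = 0 + 5.0*(0.1041 - 0.2236)
x^{k+1} = -0.0543
Step 2: z-update.
Minimize 7*z^2 - 12*z + (5.0/2)*(-0.0543 - z + 0.2236)^2
FOC: (2*7 + 5.0)*z = 12 + 5.0*(-0.0543 + 0.2236)
z^{k+1} = 0.6761
Step 3: u-update.
u^{k+1} = 0.2236 - 0.0543 - 0.6761 = -0.5068
Step 4: Primal residual = |-0.0543 - 0.6761| = 0.7304


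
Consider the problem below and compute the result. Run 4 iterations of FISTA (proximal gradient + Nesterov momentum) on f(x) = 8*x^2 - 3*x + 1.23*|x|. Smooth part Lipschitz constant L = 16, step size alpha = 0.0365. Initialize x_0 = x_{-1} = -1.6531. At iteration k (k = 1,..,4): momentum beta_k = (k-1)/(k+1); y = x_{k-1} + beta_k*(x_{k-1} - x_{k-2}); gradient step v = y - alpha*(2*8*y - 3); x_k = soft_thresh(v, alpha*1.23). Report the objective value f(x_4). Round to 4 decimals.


FISTA on f(x) = 8*x^2 - 3*x + 1.23*|x|
L = 16, alpha = 0.0365
Iteration 1: beta = 0.0, y = -1.6531 + 0.0*(-1.6531 + 1.6531) = -1.6531
  grad(y) = -29.4496, v = y - alpha*grad = -0.5782
  prox(v) = soft_thresh(-0.5782, 0.0449) = -0.5333
Iteration 2: beta = 0.3333, y = -0.5333 + 0.3333*(-0.5333 + 1.6531) = -0.16
  grad(y) = -5.5604, v = y - alpha*grad = 0.0429
  prox(v) = soft_thresh(0.0429, 0.0449) = 0.0
Iteration 3: beta = 0.5, y = 0.0 + 0.5*(0.0 + 0.5333) = 0.2666
  grad(y) = 1.2664, v = y - alpha*grad = 0.2204
  prox(v) = soft_thresh(0.2204, 0.0449) = 0.1755
Iteration 4: beta = 0.6, y = 0.1755 + 0.6*(0.1755 - 0.0) = 0.2808
  grad(y) = 1.4936, v = y - alpha*grad = 0.2263
  prox(v) = soft_thresh(0.2263, 0.0449) = 0.1814
f(x_4) = 8*0.1814^2 - 3*0.1814 + 1.23*|0.1814| = -0.0578


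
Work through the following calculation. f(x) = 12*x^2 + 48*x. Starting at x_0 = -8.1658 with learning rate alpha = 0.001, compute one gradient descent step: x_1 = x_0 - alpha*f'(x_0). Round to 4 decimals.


We compute the gradient at x_0 and apply the update.
f'(x) = 24*x + 48
f'(-8.1658) = 24*-8.1658 + 48 = -147.9792
x_1 = -8.1658 - 0.001*-147.9792 = -8.0178


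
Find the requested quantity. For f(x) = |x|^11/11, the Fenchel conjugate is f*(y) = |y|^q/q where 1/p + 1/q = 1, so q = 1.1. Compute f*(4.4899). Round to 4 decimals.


The conjugate exponent q satisfies 1/p + 1/q = 1.
p = 11, so q = 11/(11 - 1) = 1.1
|y|^q = 4.4899^1.1 = 5.2175
f*(4.4899) = 5.2175 / 1.1 = 4.7432


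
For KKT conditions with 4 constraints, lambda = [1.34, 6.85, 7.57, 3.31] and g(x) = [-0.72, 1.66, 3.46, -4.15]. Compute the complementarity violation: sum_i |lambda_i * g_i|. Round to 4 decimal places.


KKT complementary slackness check:
lambda_1 * g_1 = 1.34 * -0.72 = -0.9648
lambda_2 * g_2 = 6.85 * 1.66 = 11.371
lambda_3 * g_3 = 7.57 * 3.46 = 26.1922
lambda_4 * g_4 = 3.31 * -4.15 = -13.7365
Total violation = 0.9648 + 11.371 + 26.1922 + 13.7365 = 52.2645


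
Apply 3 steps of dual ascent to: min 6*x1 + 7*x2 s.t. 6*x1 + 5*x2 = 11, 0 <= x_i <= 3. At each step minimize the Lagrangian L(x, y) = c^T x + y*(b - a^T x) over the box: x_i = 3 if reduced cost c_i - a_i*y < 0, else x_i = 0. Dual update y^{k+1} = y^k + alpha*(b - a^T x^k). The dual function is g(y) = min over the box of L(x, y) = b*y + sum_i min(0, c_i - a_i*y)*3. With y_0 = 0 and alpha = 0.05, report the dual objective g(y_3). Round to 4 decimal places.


Dual ascent for LP: min 6*x1 + 7*x2, 6*x1 + 5*x2 = 11, 0 <= x_i <= 3
Step 1: y^k = 0.0, reduced costs: (6.0, 7.0)
  x^k = (0.0, 0.0), subgradient = b - a^T x = 11.0
  y^{k+1} = 0.0 + 0.05*11.0 = 0.55
Step 2: y^k = 0.55, reduced costs: (2.7, 4.25)
  x^k = (0.0, 0.0), subgradient = b - a^T x = 11.0
  y^{k+1} = 0.55 + 0.05*11.0 = 1.1
Step 3: y^k = 1.1, reduced costs: (-0.6, 1.5)
  x^k = (3.0, 0.0), subgradient = b - a^T x = -7.0
  y^{k+1} = 1.1 + 0.05*-7.0 = 0.75
Dual objective at y_3 = 0.75: reduced costs (1.5, 3.25), box minimizer x = (0.0, 0.0)
g(y_3) = b*y + (c1 - a1*y)*x1 + (c2 - a2*y)*x2 = 11*0.75 + 1.5*0.0 + 3.25*0.0 = 8.25 + 0.0 + 0.0 = 8.25


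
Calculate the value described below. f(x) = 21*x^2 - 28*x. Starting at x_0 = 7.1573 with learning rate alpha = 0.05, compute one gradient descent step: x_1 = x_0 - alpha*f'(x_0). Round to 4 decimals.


We compute the gradient at x_0 and apply the update.
f'(x) = 42*x - 28
f'(7.1573) = 42*7.1573 - 28 = 272.6066
x_1 = 7.1573 - 0.05*272.6066 = -6.473


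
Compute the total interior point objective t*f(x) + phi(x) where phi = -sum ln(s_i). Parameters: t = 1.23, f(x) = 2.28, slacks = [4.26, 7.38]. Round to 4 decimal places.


Step 1: Compute log-barrier.
ln values: [1.4493, 1.9988]
phi = -(1.4493 + 1.9988) = -3.448
Step 2: Compute augmented objective.
t*f(x) = 1.23*2.28 = 2.8044
Total = 2.8044 - 3.448 = -0.6436


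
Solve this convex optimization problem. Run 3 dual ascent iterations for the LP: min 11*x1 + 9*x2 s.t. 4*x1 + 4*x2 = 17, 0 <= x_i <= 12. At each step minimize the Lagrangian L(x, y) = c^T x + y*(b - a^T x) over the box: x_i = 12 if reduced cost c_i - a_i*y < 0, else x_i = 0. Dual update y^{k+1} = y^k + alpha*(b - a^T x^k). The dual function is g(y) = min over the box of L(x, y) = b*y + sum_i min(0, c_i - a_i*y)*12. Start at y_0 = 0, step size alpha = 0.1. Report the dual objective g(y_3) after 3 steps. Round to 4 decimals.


Dual ascent for LP: min 11*x1 + 9*x2, 4*x1 + 4*x2 = 17, 0 <= x_i <= 12
Step 1: y^k = 0.0, reduced costs: (11.0, 9.0)
  x^k = (0.0, 0.0), subgradient = b - a^T x = 17.0
  y^{k+1} = 0.0 + 0.1*17.0 = 1.7
Step 2: y^k = 1.7, reduced costs: (4.2, 2.2)
  x^k = (0.0, 0.0), subgradient = b - a^T x = 17.0
  y^{k+1} = 1.7 + 0.1*17.0 = 3.4
Step 3: y^k = 3.4, reduced costs: (-2.6, -4.6)
  x^k = (12.0, 12.0), subgradient = b - a^T x = -79.0
  y^{k+1} = 3.4 + 0.1*-79.0 = -4.5
Dual objective at y_3 = -4.5: reduced costs (29.0, 27.0), box minimizer x = (0.0, 0.0)
g(y_3) = b*y + (c1 - a1*y)*x1 + (c2 - a2*y)*x2 = 17*(-4.5) + 29.0*0.0 + 27.0*0.0 = -76.5 + 0.0 + 0.0 = -76.5


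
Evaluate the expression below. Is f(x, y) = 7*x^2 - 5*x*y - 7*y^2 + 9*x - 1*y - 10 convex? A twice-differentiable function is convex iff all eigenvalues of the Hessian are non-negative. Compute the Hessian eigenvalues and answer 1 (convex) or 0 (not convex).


The Hessian of f(x,y) = 7*x^2 - 5*x*y - 7*y^2 + 9*x - 1*y - 10 is:
H = [[14, -5], [-5, -14]]
Trace = 14 - 14 = 0
Determinant = 14*-14 - (-5)^2 = -221
Discriminant = (0)^2 - 4*-221 = 884.0
Eigenvalues: lambda_1 = -14.8661, lambda_2 = 14.8661
The function is not convex.

0


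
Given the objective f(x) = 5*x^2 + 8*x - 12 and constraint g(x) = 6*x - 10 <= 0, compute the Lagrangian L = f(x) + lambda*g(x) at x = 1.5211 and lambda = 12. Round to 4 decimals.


Step 1: Evaluate f(x).
f(1.5211) = 5*1.5211^2 + 8*1.5211 - 12 = 11.7375
Step 2: Evaluate g(x).
g(1.5211) = 6*1.5211 - 10 = -0.8734
Step 3: Compute Lagrangian.
L = 11.7375 + 12*-0.8734 = 1.2567


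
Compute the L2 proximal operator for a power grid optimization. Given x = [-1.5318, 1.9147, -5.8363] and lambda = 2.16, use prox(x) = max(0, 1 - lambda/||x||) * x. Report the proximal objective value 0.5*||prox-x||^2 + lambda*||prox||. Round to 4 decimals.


Step 1: Compute ||x||.
||x|| = 6.3305
Step 2: Compute scaling factor.
scale = max(0, 1 - 2.16/6.3305) = 0.6588
Step 3: prox(x) = [-1.0091, 1.2614, -3.8449]
||prox(x)|| = 4.1705
Step 4: Proximal objective.
0.5*||prox-x||^2 = 2.3328
lambda*||prox|| = 9.0083
Total = 11.341


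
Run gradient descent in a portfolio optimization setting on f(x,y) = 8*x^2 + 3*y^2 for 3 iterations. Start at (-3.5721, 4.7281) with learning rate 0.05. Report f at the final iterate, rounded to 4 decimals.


Gradient descent on f(x,y) = 8*x^2 + 3*y^2.
Starting point: (-3.5721, 4.7281), alpha = 0.05
Step 1: grad_x = 2*8*-3.5721 = -57.1536, grad_y = 2*3*4.7281 = 28.3686
  x_1 = -3.5721 - 0.05*-57.1536 = -0.7144
  y_1 = 4.7281 - 0.05*28.3686 = 3.3097
Step 2: grad_x = 2*8*-0.7144 = -11.4307, grad_y = 2*3*3.3097 = 19.858
  x_2 = -0.7144 - 0.05*-11.4307 = -0.1429
  y_2 = 3.3097 - 0.05*19.858 = 2.3168
Step 3: grad_x = 2*8*-0.1429 = -2.2861, grad_y = 2*3*2.3168 = 13.9006
  x_3 = -0.1429 - 0.05*-2.2861 = -0.0286
  y_3 = 2.3168 - 0.05*13.9006 = 1.6217
f(-0.0286, 1.6217) = 8*(-0.0286)^2 + 3*1.6217^2 = 7.8966


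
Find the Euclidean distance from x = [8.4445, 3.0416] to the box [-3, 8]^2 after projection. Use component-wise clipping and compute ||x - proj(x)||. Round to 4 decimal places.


Project each component onto [-3, 8].
clip(8.4445) = 8.0, clip(3.0416) = 3.0416
Projection = [8.0, 3.0416]
Squared diffs: [0.1976, 0.0]
Distance = sqrt(0.1976) = 0.4445


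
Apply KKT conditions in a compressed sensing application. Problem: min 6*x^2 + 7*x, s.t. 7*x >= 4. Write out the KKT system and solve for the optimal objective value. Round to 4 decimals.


Step 1: Try lambda = 0 (constraint inactive).
x_unc = -7/(2*6) = -0.5833
Check: 7*-0.5833 = -4.0831 < 4 -- violated!
Step 2: Constraint must be active: 7*x = 4
x* = 4/7 = 0.5714 (rounded; the exact value 4/7 is used below)
lambda = (2*6*(4/7) + 7)/7 = 1.9796
Step 3: Compute optimal value.
f(x*) = 6*(4/7)^2 + 7*(4/7) = 5.9592


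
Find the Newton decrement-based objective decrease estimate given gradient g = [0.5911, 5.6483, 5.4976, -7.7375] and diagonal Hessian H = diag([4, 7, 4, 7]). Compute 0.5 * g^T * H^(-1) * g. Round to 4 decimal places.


Step 1: H is diagonal, so H^(-1) * g = [0.1478, 0.8069, 1.3744, -1.1054].
Step 2: g^T H^(-1) g = sum_i g_i^2 / H_ii
  = (0.5911)^2/4 + (5.6483)^2/7 + (5.4976)^2/4 + (-7.7375)^2/7
  = 0.0873 + 4.5576 + 7.5559 + 8.5527 = 20.7536
Step 3: Objective decrease = 0.5 * g^T H^(-1) g = 10.3768


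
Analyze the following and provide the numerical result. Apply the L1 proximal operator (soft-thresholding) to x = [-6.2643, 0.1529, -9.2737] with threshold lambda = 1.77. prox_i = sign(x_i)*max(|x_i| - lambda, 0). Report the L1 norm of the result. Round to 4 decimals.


Soft-thresholding with lambda = 1.77:
prox(-6.2643) = sign(-6.2643)*max(|-6.2643| - 1.77, 0) = -4.4943
prox(0.1529) = sign(0.1529)*max(|0.1529| - 1.77, 0) = 0.0
prox(-9.2737) = sign(-9.2737)*max(|-9.2737| - 1.77, 0) = -7.5037
prox(x) = [-4.4943, 0.0, -7.5037]
||prox(x)||_1 = 4.4943 + 0.0 + 7.5037 = 11.998


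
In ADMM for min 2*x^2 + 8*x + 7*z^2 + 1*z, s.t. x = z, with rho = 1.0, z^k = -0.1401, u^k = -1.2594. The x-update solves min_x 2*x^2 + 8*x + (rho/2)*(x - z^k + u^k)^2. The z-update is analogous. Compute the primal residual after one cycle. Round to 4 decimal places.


ADMM iteration with rho = 1.0, z^k = -0.1401, u^k = -1.2594
Step 1: x-update.
Minimize 2*x^2 + 8*x + (1.0/2)*(x + 0.1401 - 1.2594)^2
FOC: (2*2 + 1.0)*x = -8 + 1.0*(-0.1401 + 1.2594)
x^{k+1} = -1.3761
Step 2: z-update.
Minimize 7*z^2 + 1*z + (1.0/2)*(-1.3761 - z - 1.2594)^2
FOC: (2*7 + 1.0)*z = -1 + 1.0*(-1.3761 - 1.2594)
z^{k+1} = -0.2424
Step 3: u-update.
u^{k+1} = -1.2594 - 1.3761 + 0.2424 = -2.3932
Step 4: Primal residual = |-1.3761 + 0.2424| = 1.1338


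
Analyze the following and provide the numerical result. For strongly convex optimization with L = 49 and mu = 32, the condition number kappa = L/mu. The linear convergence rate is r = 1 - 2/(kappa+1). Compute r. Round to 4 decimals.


Step 1: Compute the condition number.
kappa = L/mu = 49/32 = 1.5313
Step 2: Compute the convergence rate.
r = 1 - 2/(kappa + 1) = 1 - 2*mu/(L + mu) = (L - mu)/(L + mu) = 17/81 = 0.2099
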